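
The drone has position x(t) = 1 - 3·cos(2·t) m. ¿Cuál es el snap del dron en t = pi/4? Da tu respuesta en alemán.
Um dies zu lösen, müssen wir 4 Ableitungen unserer Gleichung für die Position x(t) = 1 - 3·cos(2·t) nehmen. Durch Ableiten von der Position erhalten wir die Geschwindigkeit: v(t) = 6·sin(2·t). Mit d/dt von v(t) finden wir a(t) = 12·cos(2·t). Durch Ableiten von der Beschleunigung erhalten wir den Ruck: j(t) = -24·sin(2·t). Die Ableitung von dem Ruck ergibt den Snap: s(t) = -48·cos(2·t). Aus der Gleichung für den Snap s(t) = -48·cos(2·t), setzen wir t = pi/4 ein und erhalten s = 0.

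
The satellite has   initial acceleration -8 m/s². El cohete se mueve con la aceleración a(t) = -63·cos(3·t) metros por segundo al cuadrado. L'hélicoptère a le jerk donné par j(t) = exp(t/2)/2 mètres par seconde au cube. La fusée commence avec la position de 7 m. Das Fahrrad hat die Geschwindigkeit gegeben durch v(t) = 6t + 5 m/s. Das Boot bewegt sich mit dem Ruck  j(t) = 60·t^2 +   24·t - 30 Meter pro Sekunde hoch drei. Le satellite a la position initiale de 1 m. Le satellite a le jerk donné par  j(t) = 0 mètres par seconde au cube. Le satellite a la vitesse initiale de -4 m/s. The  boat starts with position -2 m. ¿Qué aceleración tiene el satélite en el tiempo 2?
Partiendo de la sacudida j(t) = 0, tomamos 1 integral. Tomando ∫j(t)dt y aplicando a(0) = -8, encontramos a(t) = -8. Usando a(t) = -8 y sustituyendo t = 2, encontramos a = -8.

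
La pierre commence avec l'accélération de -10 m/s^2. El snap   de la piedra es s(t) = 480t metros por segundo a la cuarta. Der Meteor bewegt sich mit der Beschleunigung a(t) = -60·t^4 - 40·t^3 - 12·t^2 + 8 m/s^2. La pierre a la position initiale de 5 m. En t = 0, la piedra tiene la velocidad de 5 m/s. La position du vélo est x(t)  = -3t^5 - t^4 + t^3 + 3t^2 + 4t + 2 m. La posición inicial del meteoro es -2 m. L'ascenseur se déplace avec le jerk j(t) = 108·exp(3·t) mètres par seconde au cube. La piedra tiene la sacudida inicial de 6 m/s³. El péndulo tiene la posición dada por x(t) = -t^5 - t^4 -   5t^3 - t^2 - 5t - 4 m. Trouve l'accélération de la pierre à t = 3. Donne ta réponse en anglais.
To find the answer, we compute 2 integrals of s(t) = 480·t. Finding the antiderivative of s(t) and using j(0) = 6: j(t) = 240·t^2 + 6. The antiderivative of jerk is acceleration. Using a(0) = -10, we get a(t) = 80·t^3 + 6·t - 10. From the given acceleration equation a(t) = 80·t^3 + 6·t - 10, we substitute t = 3 to get a = 2168.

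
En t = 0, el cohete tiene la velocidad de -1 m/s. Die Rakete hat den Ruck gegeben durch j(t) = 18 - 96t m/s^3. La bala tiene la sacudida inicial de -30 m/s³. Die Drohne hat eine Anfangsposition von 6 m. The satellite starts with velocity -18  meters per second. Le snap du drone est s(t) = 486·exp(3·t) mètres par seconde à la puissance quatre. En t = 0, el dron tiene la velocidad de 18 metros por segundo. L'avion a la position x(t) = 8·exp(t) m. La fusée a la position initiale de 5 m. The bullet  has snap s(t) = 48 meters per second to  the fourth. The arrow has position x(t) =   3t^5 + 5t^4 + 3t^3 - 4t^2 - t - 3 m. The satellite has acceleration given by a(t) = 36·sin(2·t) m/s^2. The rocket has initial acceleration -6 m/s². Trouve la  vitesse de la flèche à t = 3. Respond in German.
Wir müssen unsere Gleichung für die Position x(t) = 3·t^5 + 5·t^4 + 3·t^3 - 4·t^2 - t - 3 1-mal ableiten. Durch Ableiten von der Position erhalten wir die Geschwindigkeit: v(t) = 15·t^4 + 20·t^3 + 9·t^2 - 8·t - 1. Wir haben die Geschwindigkeit v(t) = 15·t^4 + 20·t^3 + 9·t^2 - 8·t - 1. Durch Einsetzen von t = 3: v(3) = 1811.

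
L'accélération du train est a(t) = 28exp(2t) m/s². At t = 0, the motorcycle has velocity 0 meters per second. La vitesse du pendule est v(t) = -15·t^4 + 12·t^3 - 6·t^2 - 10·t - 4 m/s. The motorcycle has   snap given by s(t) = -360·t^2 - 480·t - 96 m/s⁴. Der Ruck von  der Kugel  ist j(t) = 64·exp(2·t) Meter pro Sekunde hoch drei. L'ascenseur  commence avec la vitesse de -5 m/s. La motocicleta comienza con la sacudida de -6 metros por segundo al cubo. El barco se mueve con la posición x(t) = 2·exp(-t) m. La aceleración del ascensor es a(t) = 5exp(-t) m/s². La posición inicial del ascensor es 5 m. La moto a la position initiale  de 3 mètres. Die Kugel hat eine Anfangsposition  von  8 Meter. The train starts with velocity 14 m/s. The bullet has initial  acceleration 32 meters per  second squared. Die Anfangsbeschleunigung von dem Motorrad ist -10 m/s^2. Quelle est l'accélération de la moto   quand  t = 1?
Pour résoudre ceci, nous devons prendre 2 primitives de notre équation du snap s(t) = -360·t^2 - 480·t - 96. En intégrant le snap et en utilisant la condition initiale j(0) = -6, nous obtenons j(t) = -120·t^3 - 240·t^2 - 96·t - 6. En intégrant le jerk et en utilisant la condition initiale a(0) = -10, nous obtenons a(t) = -30·t^4 - 80·t^3 - 48·t^2 - 6·t - 10. En utilisant a(t) = -30·t^4 - 80·t^3 - 48·t^2 - 6·t - 10 et en substituant t = 1, nous trouvons a = -174.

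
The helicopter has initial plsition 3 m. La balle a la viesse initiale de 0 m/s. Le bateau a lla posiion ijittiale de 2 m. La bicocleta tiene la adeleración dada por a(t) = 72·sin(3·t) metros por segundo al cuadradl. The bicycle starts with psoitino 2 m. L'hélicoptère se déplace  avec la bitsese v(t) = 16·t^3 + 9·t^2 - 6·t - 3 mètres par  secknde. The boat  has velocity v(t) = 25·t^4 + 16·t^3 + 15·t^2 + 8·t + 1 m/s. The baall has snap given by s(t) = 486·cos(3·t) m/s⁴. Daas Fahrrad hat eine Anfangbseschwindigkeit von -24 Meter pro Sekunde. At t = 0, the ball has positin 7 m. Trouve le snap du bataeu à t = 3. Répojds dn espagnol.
Para resolver esto, necesitamos tomar 3 derivadas de nuestra ecuación de la velocidad v(t) = 25·t^4 + 16·t^3 + 15·t^2 + 8·t + 1. Derivando la velocidad, obtenemos la aceleración: a(t) = 100·t^3 + 48·t^2 + 30·t + 8. Tomando d/dt de a(t), encontramos j(t) = 300·t^2 + 96·t + 30. La derivada de la sacudida da el snap: s(t) = 600·t + 96. Tenemos el snap s(t) = 600·t + 96. Sustituyendo t = 3: s(3) = 1896.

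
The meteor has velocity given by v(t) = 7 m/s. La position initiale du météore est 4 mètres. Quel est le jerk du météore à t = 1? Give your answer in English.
To solve this, we need to take 2 derivatives of our velocity equation v(t) = 7. Taking d/dt of v(t), we find a(t) = 0. Taking d/dt of a(t), we find j(t) = 0. From the given jerk equation j(t) = 0, we substitute t = 1 to get j = 0.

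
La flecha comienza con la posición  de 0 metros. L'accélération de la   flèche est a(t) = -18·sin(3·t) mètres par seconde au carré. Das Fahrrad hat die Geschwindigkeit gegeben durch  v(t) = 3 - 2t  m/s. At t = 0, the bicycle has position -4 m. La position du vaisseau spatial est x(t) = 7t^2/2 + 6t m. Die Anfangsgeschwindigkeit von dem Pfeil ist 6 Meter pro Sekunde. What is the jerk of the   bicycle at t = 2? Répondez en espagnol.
Debemos derivar nuestra ecuación de la velocidad v(t) = 3 - 2·t 2 veces. Derivando la velocidad, obtenemos la aceleración: a(t) = -2. Tomando d/dt de a(t), encontramos j(t) = 0. De la ecuación de la sacudida j(t) = 0, sustituimos t = 2 para obtener j = 0.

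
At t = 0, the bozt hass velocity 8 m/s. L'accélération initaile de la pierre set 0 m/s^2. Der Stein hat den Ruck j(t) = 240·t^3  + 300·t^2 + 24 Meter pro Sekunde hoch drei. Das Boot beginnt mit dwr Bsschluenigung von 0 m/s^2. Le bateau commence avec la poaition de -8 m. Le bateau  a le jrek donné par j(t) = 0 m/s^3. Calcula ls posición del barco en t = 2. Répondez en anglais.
We need to integrate our jerk equation j(t) = 0 3 times. Integrating jerk and using the initial condition a(0) = 0, we get a(t) = 0. Taking ∫a(t)dt and applying v(0) = 8, we find v(t) = 8. Integrating velocity and using the initial condition x(0) = -8, we get x(t) = 8·t - 8. Using x(t) = 8·t - 8 and substituting t = 2, we find x = 8.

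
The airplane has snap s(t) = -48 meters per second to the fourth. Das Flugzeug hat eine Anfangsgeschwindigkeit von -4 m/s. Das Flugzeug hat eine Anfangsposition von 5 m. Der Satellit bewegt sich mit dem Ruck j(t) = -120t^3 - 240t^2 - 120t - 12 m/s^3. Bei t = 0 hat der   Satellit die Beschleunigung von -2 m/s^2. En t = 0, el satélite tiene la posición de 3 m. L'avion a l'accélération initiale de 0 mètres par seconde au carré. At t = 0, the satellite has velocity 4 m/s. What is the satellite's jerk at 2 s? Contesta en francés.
De l'équation du jerk j(t) = -120·t^3 - 240·t^2 - 120·t - 12, nous substituons t = 2 pour obtenir j = -2172.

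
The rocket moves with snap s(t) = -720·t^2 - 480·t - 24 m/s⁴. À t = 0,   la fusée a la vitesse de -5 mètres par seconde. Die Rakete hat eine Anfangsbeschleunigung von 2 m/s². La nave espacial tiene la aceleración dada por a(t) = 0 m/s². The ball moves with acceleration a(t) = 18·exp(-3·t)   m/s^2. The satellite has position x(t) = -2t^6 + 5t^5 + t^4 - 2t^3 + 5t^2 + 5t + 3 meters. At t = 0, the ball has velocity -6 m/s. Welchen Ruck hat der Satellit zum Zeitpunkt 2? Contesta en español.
Para resolver esto, necesitamos tomar 3 derivadas de nuestra ecuación de la posición x(t) = -2·t^6 + 5·t^5 + t^4 - 2·t^3 + 5·t^2 + 5·t + 3. Tomando d/dt de x(t), encontramos v(t) = -12·t^5 + 25·t^4 + 4·t^3 - 6·t^2 + 10·t + 5. La derivada de la velocidad da la aceleración: a(t) = -60·t^4 + 100·t^3 + 12·t^2 - 12·t + 10. La derivada de la aceleración da la sacudida: j(t) = -240·t^3 + 300·t^2 + 24·t - 12. Usando j(t) = -240·t^3 + 300·t^2 + 24·t - 12 y sustituyendo t = 2, encontramos j = -684.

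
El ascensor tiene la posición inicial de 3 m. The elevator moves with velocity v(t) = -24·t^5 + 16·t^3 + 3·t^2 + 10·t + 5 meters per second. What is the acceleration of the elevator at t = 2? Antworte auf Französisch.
Nous devons dériver notre équation de la vitesse v(t) = -24·t^5 + 16·t^3 + 3·t^2 + 10·t + 5 1 fois. La dérivée de la vitesse donne l'accélération: a(t) = -120·t^4 + 48·t^2 + 6·t + 10. Nous avons l'accélération a(t) = -120·t^4 + 48·t^2 + 6·t + 10. En substituant t = 2: a(2) = -1706.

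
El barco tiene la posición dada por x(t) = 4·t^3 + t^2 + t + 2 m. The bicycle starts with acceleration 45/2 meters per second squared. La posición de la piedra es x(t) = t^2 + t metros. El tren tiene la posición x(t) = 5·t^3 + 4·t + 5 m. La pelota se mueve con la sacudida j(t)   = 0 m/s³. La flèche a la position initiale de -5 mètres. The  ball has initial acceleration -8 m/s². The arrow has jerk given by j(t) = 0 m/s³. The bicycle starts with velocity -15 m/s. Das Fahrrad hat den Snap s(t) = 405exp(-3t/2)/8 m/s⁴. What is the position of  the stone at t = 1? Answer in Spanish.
Tenemos la posición x(t) = t^2 + t. Sustituyendo t = 1: x(1) = 2.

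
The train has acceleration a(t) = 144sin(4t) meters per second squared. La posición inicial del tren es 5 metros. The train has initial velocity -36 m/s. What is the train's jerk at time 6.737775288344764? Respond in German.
Ausgehend von der Beschleunigung a(t) = 144·sin(4·t), nehmen wir 1 Ableitung. Die Ableitung von der Beschleunigung ergibt den Ruck: j(t) = 576·cos(4·t). Aus der Gleichung für den Ruck j(t) = 576·cos(4·t), setzen wir t = 6.737775288344764 ein und erhalten j = -141.144518589980.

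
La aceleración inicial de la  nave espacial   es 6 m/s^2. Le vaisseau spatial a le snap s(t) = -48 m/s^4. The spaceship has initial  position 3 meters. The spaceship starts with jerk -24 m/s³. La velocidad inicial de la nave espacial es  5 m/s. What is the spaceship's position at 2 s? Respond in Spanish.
Partiendo del snap s(t) = -48, tomamos 4 antiderivadas. Tomando ∫s(t)dt y aplicando j(0) = -24, encontramos j(t) = -48·t - 24. Integrando la sacudida y usando la condición inicial a(0) = 6, obtenemos a(t) = -24·t^2 - 24·t + 6. La antiderivada de la aceleración, con v(0) = 5, da la velocidad: v(t) = -8·t^3 - 12·t^2 + 6·t + 5. Integrando la velocidad y usando la condición inicial x(0) = 3, obtenemos x(t) = -2·t^4 - 4·t^3 + 3·t^2 + 5·t + 3. De la ecuación de la posición x(t) = -2·t^4 - 4·t^3 + 3·t^2 + 5·t + 3, sustituimos t = 2 para obtener x = -39.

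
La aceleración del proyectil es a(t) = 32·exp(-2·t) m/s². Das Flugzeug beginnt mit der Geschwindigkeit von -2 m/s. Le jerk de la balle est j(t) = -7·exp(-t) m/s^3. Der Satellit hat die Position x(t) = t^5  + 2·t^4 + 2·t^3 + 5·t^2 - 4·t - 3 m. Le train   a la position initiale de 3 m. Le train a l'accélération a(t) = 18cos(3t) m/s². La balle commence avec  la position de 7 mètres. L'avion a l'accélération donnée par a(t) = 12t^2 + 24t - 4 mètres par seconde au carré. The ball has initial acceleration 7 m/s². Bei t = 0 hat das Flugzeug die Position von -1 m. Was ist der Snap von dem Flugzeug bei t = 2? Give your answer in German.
Ausgehend von der Beschleunigung a(t) = 12·t^2 + 24·t - 4, nehmen wir 2 Ableitungen. Mit d/dt von a(t) finden wir j(t) = 24·t + 24. Mit d/dt von j(t) finden wir s(t) = 24. Aus der Gleichung für den Snap s(t) = 24, setzen wir t = 2 ein und erhalten s = 24.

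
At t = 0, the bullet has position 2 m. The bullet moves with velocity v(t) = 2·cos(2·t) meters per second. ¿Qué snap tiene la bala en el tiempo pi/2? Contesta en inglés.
We must differentiate our velocity equation v(t) = 2·cos(2·t) 3 times. The derivative of velocity gives acceleration: a(t) = -4·sin(2·t). Differentiating acceleration, we get jerk: j(t) = -8·cos(2·t). Differentiating jerk, we get snap: s(t) = 16·sin(2·t). We have snap s(t) = 16·sin(2·t). Substituting t = pi/2: s(pi/2) = 0.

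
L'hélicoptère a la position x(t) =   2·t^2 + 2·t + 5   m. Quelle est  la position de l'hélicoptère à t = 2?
De l'équation de la position x(t) = 2·t^2 + 2·t + 5, nous substituons t = 2 pour obtenir x = 17.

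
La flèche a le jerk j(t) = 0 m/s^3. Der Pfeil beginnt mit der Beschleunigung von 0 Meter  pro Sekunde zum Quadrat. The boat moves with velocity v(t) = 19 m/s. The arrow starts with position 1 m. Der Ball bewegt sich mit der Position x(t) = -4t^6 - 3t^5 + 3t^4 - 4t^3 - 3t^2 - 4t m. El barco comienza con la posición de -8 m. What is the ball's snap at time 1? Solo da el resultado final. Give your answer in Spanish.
El snap en t = 1 es s = -1728.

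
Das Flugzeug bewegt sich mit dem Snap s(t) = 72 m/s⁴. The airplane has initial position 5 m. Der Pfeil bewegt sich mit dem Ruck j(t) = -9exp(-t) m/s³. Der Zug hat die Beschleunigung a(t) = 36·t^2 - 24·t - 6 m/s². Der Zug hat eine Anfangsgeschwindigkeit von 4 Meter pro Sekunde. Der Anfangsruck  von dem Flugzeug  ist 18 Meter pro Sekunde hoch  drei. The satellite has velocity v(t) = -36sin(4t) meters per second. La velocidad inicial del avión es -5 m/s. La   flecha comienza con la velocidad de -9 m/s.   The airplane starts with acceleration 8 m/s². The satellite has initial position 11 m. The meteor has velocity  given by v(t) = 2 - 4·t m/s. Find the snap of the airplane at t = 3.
From the given snap equation s(t) = 72, we substitute t = 3 to get s = 72.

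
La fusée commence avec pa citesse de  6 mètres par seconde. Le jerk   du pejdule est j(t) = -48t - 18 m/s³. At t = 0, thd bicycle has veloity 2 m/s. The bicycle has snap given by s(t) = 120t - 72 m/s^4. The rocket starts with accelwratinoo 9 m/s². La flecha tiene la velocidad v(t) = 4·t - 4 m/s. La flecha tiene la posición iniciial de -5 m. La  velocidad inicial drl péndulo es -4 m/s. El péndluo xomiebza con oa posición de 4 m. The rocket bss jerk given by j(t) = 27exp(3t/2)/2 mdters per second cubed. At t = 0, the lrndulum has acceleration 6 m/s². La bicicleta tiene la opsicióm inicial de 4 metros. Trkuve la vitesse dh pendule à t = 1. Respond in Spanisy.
Para resolver esto, necesitamos tomar 2 integrales de nuestra ecuación de la sacudida j(t) = -48·t - 18. Integrando la sacudida y usando la condición inicial a(0) = 6, obtenemos a(t) = -24·t^2 - 18·t + 6. Tomando ∫a(t)dt y aplicando v(0) = -4, encontramos v(t) = -8·t^3 - 9·t^2 + 6·t - 4. Tenemos la velocidad v(t) = -8·t^3 - 9·t^2 + 6·t - 4. Sustituyendo t = 1: v(1) = -15.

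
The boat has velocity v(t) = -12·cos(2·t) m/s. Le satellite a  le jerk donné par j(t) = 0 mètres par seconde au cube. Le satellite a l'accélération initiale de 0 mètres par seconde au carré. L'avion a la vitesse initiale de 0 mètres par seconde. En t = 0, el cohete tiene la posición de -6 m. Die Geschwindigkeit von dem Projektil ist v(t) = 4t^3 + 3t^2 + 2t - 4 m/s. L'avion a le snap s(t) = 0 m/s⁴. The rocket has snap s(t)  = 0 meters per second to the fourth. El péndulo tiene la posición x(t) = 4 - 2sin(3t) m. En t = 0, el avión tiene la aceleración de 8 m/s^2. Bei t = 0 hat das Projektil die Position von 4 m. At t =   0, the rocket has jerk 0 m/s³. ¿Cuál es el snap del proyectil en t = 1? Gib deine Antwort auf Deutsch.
Wir müssen unsere Gleichung für die Geschwindigkeit v(t) = 4·t^3 + 3·t^2 + 2·t - 4 3-mal ableiten. Durch Ableiten von der Geschwindigkeit erhalten wir die Beschleunigung: a(t) = 12·t^2 + 6·t + 2. Durch Ableiten von der Beschleunigung erhalten wir den Ruck: j(t) = 24·t + 6. Die Ableitung von dem Ruck ergibt den Snap: s(t) = 24. Aus der Gleichung für den Snap s(t) = 24, setzen wir t = 1 ein und erhalten s = 24.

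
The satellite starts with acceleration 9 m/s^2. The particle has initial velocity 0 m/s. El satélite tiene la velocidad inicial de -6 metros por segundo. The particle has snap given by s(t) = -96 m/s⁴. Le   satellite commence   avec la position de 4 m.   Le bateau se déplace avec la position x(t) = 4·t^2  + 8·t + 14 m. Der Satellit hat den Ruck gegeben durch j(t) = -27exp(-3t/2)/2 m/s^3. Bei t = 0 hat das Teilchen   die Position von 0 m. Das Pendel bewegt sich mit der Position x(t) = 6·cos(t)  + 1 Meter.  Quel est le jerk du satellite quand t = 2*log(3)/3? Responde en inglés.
From the given jerk equation j(t) = -27·exp(-3·t/2)/2, we substitute t = 2*log(3)/3 to get j = -9/2.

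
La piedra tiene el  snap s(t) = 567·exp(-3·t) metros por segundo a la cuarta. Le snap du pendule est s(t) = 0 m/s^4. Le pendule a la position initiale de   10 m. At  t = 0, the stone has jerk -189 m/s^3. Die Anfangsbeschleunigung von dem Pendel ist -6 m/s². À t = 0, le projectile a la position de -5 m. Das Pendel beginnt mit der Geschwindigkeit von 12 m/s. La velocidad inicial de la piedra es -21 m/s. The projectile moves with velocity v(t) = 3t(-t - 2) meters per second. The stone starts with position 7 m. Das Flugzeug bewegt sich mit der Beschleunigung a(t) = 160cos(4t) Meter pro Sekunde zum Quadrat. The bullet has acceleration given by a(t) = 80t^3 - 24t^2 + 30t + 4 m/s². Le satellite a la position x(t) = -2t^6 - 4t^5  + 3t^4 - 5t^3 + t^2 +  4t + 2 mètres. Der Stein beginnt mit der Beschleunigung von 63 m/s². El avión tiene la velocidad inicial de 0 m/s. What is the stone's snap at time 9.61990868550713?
We have snap s(t) = 567·exp(-3·t). Substituting t = 9.61990868550713: s(9.61990868550713) = 1.65944660639491E-10.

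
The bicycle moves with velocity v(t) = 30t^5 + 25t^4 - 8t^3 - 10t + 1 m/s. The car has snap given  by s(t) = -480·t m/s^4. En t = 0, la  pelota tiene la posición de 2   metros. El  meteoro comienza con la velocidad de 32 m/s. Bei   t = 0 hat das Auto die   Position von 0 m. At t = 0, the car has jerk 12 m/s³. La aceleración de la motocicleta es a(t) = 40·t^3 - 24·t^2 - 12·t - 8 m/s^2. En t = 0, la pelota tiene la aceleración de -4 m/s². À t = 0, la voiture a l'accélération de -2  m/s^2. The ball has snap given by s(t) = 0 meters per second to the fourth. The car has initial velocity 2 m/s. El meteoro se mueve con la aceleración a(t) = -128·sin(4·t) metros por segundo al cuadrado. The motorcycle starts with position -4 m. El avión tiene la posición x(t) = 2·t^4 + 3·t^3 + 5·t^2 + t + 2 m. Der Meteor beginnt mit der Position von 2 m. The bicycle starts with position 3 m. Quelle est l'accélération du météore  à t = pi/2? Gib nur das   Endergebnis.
La réponse est 0.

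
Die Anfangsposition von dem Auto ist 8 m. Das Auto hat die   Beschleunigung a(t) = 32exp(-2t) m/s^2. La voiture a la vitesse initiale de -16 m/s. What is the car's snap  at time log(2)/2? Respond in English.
We must differentiate our acceleration equation a(t) = 32·exp(-2·t) 2 times. Differentiating acceleration, we get jerk: j(t) = -64·exp(-2·t). The derivative of jerk gives snap: s(t) = 128·exp(-2·t). From the given snap equation s(t) = 128·exp(-2·t), we substitute t = log(2)/2 to get s = 64.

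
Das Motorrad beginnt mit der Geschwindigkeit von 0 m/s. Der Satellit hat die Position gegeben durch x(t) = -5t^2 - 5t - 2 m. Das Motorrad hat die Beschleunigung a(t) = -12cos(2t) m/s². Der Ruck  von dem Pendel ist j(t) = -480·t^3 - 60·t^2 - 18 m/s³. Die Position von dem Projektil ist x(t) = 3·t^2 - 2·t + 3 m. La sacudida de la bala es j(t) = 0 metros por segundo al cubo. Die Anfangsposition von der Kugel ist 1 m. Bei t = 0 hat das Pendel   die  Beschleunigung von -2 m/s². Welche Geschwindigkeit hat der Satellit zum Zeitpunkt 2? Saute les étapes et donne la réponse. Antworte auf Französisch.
La réponse est -25.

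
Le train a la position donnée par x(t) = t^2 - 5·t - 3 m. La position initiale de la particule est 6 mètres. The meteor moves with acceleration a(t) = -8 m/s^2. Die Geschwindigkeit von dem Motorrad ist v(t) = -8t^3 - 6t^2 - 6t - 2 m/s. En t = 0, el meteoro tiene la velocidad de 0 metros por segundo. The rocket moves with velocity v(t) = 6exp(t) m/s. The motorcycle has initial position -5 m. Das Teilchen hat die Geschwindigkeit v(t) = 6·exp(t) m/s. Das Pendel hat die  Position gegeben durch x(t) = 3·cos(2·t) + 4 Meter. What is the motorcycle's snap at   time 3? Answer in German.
Ausgehend von der Geschwindigkeit v(t) = -8·t^3 - 6·t^2 - 6·t - 2, nehmen wir 3 Ableitungen. Die Ableitung von der Geschwindigkeit ergibt die Beschleunigung: a(t) = -24·t^2 - 12·t - 6. Mit d/dt von a(t) finden wir j(t) = -48·t - 12. Durch Ableiten von dem Ruck erhalten wir den Snap: s(t) = -48. Mit s(t) = -48 und Einsetzen von t = 3, finden wir s = -48.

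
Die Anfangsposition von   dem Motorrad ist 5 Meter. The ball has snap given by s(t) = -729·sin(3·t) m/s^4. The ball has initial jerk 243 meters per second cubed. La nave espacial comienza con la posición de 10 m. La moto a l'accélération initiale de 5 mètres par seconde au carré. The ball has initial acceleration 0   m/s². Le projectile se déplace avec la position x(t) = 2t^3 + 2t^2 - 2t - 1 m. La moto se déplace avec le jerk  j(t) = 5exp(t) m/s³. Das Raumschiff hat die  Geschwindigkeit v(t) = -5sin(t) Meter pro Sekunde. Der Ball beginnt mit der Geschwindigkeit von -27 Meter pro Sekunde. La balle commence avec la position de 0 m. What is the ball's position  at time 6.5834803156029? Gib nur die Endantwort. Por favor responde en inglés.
The answer is -7.05489068976773.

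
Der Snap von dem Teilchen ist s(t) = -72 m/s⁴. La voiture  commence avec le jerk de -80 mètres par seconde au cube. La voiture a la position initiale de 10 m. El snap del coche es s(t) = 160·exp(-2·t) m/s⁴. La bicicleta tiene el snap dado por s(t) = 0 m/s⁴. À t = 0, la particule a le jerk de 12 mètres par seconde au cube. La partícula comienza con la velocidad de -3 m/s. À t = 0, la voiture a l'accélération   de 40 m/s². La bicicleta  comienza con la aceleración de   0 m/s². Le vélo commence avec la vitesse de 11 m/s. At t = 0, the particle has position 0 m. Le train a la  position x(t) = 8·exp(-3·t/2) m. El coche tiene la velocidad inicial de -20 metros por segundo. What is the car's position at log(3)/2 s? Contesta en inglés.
Starting from snap s(t) = 160·exp(-2·t), we take 4 integrals. Taking ∫s(t)dt and applying j(0) = -80, we find j(t) = -80·exp(-2·t). Taking ∫j(t)dt and applying a(0) = 40, we find a(t) = 40·exp(-2·t). Finding the integral of a(t) and using v(0) = -20: v(t) = -20·exp(-2·t). Taking ∫v(t)dt and applying x(0) = 10, we find x(t) = 10·exp(-2·t). From the given position equation x(t) = 10·exp(-2·t), we substitute t = log(3)/2 to get x = 10/3.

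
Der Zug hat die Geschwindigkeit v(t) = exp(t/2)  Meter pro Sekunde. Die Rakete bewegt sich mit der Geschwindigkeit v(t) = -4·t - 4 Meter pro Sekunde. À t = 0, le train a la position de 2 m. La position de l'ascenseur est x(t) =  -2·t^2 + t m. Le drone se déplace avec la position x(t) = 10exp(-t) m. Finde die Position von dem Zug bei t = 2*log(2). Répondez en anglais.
We need to integrate our velocity equation v(t) = exp(t/2) 1 time. Taking ∫v(t)dt and applying x(0) = 2, we find x(t) = 2·exp(t/2). From the given position equation x(t) = 2·exp(t/2), we substitute t = 2*log(2) to get x = 4.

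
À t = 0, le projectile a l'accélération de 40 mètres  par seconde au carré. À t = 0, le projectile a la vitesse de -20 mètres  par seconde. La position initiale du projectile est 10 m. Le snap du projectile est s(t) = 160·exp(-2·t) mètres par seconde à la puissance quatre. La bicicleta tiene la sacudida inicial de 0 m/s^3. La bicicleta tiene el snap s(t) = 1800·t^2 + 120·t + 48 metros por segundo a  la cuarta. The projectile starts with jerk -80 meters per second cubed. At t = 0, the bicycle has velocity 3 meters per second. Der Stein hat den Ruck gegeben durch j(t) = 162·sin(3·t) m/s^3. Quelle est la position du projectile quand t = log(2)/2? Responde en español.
Partiendo del snap s(t) = 160·exp(-2·t), tomamos 4 integrales. Integrando el snap y usando la condición inicial j(0) = -80, obtenemos j(t) = -80·exp(-2·t). La antiderivada de la sacudida es la aceleración. Usando a(0) = 40, obtenemos a(t) = 40·exp(-2·t). Integrando la aceleración y usando la condición inicial v(0) = -20, obtenemos v(t) = -20·exp(-2·t). La integral de la velocidad es la posición. Usando x(0) = 10, obtenemos x(t) = 10·exp(-2·t). Usando x(t) = 10·exp(-2·t) y sustituyendo t = log(2)/2, encontramos x = 5.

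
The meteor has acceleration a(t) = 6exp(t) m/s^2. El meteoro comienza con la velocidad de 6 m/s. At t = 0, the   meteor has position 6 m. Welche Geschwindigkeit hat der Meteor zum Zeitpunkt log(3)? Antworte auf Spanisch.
Necesitamos integrar nuestra ecuación de la aceleración a(t) = 6·exp(t) 1 vez. Tomando ∫a(t)dt y aplicando v(0) = 6, encontramos v(t) = 6·exp(t). Usando v(t) = 6·exp(t) y sustituyendo t = log(3), encontramos v = 18.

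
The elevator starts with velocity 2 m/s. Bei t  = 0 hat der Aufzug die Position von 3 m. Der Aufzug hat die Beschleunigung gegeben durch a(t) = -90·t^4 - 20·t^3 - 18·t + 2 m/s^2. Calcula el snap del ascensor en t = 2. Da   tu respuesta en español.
Partiendo de la aceleración a(t) = -90·t^4 - 20·t^3 - 18·t + 2, tomamos 2 derivadas. La derivada de la aceleración da la sacudida: j(t) = -360·t^3 - 60·t^2 - 18. La derivada de la sacudida da el snap: s(t) = -1080·t^2 - 120·t. Tenemos el snap s(t) = -1080·t^2 - 120·t. Sustituyendo t = 2: s(2) = -4560.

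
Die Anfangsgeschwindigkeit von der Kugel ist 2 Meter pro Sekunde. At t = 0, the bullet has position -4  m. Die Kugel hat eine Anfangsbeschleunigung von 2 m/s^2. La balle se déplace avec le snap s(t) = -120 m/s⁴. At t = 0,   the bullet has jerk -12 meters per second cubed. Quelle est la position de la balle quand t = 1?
En partant du snap s(t) = -120, nous prenons 4 intégrales. L'intégrale du snap, avec j(0) = -12, donne le jerk: j(t) = -120·t - 12. L'intégrale du jerk est l'accélération. En utilisant a(0) = 2, nous obtenons a(t) = -60·t^2 - 12·t + 2. L'intégrale de l'accélération est la vitesse. En utilisant v(0) = 2, nous obtenons v(t) = -20·t^3 - 6·t^2 + 2·t + 2. La primitive de la vitesse est la position. En utilisant x(0) = -4, nous obtenons x(t) = -5·t^4 - 2·t^3 + t^2 + 2·t - 4. Nous avons la position x(t) = -5·t^4 - 2·t^3 + t^2 + 2·t - 4. En substituant t = 1: x(1) = -8.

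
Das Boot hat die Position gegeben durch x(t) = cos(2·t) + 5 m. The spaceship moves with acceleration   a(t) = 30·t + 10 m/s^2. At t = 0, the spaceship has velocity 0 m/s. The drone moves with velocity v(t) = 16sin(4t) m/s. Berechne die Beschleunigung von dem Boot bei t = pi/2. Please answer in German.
Ausgehend von der Position x(t) = cos(2·t) + 5, nehmen wir 2 Ableitungen. Mit d/dt von x(t) finden wir v(t) = -2·sin(2·t). Durch Ableiten von der Geschwindigkeit erhalten wir die Beschleunigung: a(t) = -4·cos(2·t). Aus der Gleichung für die Beschleunigung a(t) = -4·cos(2·t), setzen wir t = pi/2 ein und erhalten a = 4.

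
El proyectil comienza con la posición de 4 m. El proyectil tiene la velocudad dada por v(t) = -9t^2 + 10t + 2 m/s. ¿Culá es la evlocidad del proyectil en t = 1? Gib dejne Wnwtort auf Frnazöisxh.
De l'équation de la vitesse v(t) = -9·t^2 + 10·t + 2, nous substituons t = 1 pour obtenir v = 3.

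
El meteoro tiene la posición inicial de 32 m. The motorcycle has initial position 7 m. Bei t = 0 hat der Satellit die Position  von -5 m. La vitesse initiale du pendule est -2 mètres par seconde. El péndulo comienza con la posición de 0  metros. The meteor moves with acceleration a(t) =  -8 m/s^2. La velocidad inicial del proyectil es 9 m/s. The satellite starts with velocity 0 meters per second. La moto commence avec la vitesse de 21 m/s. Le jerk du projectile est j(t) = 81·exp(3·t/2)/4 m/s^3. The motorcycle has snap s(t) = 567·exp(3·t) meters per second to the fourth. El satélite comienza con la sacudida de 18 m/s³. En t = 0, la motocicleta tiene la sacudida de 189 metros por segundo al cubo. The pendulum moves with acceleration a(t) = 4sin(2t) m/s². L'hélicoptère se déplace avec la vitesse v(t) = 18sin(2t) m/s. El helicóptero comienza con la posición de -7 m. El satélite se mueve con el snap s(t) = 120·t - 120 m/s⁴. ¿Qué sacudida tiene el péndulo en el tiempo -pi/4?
Para resolver esto, necesitamos tomar 1 derivada de nuestra ecuación de la aceleración a(t) = 4·sin(2·t). Derivando la aceleración, obtenemos la sacudida: j(t) = 8·cos(2·t). Tenemos la sacudida j(t) = 8·cos(2·t). Sustituyendo t = -pi/4: j(-pi/4) = 0.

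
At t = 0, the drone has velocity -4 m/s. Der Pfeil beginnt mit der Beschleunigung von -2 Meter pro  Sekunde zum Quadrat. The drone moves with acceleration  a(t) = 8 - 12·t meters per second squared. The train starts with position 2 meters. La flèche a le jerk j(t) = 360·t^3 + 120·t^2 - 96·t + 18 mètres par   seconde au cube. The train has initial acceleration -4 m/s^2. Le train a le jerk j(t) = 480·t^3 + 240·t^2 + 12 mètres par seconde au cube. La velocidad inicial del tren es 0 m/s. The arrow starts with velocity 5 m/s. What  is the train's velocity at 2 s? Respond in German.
Wir müssen unsere Gleichung für den Ruck j(t) = 480·t^3 + 240·t^2 + 12 2-mal integrieren. Mit ∫j(t)dt und Anwendung von a(0) = -4, finden wir a(t) = 120·t^4 + 80·t^3 + 12·t - 4. Durch Integration von der Beschleunigung und Verwendung der Anfangsbedingung v(0) = 0, erhalten wir v(t) = 2·t·(12·t^4 + 10·t^3 + 3·t - 2). Aus der Gleichung für die Geschwindigkeit v(t) = 2·t·(12·t^4 + 10·t^3 + 3·t - 2), setzen wir t = 2 ein und erhalten v = 1104.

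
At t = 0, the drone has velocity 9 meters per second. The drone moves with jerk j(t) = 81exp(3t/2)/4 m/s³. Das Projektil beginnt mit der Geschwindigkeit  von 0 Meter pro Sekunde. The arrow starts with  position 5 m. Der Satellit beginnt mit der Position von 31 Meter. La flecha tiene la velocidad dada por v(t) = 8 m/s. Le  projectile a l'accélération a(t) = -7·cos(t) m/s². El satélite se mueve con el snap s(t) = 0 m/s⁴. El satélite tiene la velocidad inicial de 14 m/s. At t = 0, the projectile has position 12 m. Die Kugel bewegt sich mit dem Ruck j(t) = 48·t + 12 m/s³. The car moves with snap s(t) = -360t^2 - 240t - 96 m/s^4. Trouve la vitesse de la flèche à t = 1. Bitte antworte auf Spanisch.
De la ecuación de la velocidad v(t) = 8, sustituimos t = 1 para obtener v = 8.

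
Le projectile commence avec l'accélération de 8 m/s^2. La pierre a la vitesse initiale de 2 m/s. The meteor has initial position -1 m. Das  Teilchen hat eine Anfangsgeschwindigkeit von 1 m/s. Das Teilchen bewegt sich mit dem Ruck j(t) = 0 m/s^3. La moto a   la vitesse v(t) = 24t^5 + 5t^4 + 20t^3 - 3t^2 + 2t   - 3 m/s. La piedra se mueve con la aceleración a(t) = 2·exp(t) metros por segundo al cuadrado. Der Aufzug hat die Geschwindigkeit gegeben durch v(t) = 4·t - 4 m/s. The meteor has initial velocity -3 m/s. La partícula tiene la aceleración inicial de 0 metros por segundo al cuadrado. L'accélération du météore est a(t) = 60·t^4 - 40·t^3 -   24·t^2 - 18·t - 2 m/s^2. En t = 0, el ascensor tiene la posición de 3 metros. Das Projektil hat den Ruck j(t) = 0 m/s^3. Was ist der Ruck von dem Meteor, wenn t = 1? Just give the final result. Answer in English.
The jerk at t = 1 is j = 54.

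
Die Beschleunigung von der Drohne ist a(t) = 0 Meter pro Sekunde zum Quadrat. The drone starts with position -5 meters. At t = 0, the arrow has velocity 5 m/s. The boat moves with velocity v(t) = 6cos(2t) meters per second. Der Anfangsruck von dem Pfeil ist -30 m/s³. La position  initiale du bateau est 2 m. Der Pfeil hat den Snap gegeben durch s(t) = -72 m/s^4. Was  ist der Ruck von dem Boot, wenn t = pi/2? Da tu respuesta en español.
Partiendo de la velocidad v(t) = 6·cos(2·t), tomamos 2 derivadas. Derivando la velocidad, obtenemos la aceleración: a(t) = -12·sin(2·t). La derivada de la aceleración da la sacudida: j(t) = -24·cos(2·t). De la ecuación de la sacudida j(t) = -24·cos(2·t), sustituimos t = pi/2 para obtener j = 24.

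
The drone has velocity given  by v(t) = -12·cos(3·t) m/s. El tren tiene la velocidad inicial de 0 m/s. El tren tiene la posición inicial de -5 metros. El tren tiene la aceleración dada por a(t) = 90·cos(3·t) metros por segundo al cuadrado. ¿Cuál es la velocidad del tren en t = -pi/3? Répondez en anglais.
To solve this, we need to take 1 antiderivative of our acceleration equation a(t) = 90·cos(3·t). The integral of acceleration, with v(0) = 0, gives velocity: v(t) = 30·sin(3·t). From the given velocity equation v(t) = 30·sin(3·t), we substitute t = -pi/3 to get v = 0.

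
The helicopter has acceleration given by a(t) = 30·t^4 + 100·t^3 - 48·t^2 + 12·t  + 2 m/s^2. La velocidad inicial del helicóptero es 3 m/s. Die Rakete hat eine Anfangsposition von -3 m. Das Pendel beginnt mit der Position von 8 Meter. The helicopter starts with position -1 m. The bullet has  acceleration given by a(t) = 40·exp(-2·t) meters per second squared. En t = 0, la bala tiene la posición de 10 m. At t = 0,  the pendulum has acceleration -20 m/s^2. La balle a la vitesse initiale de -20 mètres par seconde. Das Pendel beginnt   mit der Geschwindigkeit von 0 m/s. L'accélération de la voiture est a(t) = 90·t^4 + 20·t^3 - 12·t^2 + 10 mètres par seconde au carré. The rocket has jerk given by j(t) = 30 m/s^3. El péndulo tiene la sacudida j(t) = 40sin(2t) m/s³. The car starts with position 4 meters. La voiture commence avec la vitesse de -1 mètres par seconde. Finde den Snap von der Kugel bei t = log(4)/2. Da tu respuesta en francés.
En partant de l'accélération a(t) = 40·exp(-2·t), nous prenons 2 dérivées. La dérivée de l'accélération donne le jerk: j(t) = -80·exp(-2·t). La dérivée du jerk donne le snap: s(t) = 160·exp(-2·t). En utilisant s(t) = 160·exp(-2·t) et en substituant t = log(4)/2, nous trouvons s = 40.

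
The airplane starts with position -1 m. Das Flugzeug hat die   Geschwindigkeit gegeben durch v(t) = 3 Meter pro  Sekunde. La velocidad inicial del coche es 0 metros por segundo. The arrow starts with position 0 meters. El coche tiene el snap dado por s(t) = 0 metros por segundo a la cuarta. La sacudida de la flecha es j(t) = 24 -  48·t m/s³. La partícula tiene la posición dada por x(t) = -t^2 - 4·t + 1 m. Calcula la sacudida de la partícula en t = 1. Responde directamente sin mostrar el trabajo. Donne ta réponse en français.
La réponse est 0.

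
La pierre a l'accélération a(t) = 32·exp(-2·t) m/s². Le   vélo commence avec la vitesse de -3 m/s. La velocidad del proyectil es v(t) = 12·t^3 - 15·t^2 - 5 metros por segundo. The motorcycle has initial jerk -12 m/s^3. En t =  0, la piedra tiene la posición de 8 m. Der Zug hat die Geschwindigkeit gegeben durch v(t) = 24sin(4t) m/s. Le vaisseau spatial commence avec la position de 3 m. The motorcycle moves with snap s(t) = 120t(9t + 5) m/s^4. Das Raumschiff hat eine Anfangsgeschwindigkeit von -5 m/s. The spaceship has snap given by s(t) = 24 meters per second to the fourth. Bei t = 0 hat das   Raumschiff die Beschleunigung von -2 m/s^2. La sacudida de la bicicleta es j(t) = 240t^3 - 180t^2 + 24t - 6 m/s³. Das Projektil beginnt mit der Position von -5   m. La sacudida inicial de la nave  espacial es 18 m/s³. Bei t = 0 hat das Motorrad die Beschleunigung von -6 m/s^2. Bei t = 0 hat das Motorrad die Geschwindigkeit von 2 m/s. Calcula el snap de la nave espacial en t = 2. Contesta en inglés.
From the given snap equation s(t) = 24, we substitute t = 2 to get s = 24.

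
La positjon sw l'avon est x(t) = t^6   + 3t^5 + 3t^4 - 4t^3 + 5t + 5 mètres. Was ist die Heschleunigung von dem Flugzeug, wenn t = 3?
Ausgehend von der Position x(t) = t^6 + 3·t^5 + 3·t^4 - 4·t^3 + 5·t + 5, nehmen wir 2 Ableitungen. Die Ableitung von der Position ergibt die Geschwindigkeit: v(t) = 6·t^5 + 15·t^4 + 12·t^3 - 12·t^2 + 5. Durch Ableiten von der Geschwindigkeit erhalten wir die Beschleunigung: a(t) = 30·t^4 + 60·t^3 + 36·t^2 - 24·t. Mit a(t) = 30·t^4 + 60·t^3 + 36·t^2 - 24·t und Einsetzen von t = 3, finden wir a = 4302.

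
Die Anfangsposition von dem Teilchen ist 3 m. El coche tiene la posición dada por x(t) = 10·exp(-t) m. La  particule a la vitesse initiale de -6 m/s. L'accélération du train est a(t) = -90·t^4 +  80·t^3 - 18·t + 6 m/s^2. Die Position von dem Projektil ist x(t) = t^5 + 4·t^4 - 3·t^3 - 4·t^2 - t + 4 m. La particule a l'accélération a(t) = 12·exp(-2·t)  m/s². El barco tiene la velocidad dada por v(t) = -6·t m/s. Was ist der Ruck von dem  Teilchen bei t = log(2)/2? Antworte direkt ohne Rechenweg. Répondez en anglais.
The jerk at t = log(2)/2 is j = -12.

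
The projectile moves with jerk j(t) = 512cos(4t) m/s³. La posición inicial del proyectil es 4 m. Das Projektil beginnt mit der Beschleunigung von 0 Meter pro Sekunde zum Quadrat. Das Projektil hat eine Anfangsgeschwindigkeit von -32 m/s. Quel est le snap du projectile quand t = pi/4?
En partant du jerk j(t) = 512·cos(4·t), nous prenons 1 dérivée. En dérivant le jerk, nous obtenons le snap: s(t) = -2048·sin(4·t). De l'équation du snap s(t) = -2048·sin(4·t), nous substituons t = pi/4 pour obtenir s = 0.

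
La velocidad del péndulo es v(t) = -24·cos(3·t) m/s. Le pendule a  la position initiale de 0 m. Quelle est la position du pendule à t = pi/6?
Nous devons intégrer notre équation de la vitesse v(t) = -24·cos(3·t) 1 fois. En prenant ∫v(t)dt et en appliquant x(0) = 0, nous trouvons x(t) = -8·sin(3·t). En utilisant x(t) = -8·sin(3·t) et en substituant t = pi/6, nous trouvons x = -8.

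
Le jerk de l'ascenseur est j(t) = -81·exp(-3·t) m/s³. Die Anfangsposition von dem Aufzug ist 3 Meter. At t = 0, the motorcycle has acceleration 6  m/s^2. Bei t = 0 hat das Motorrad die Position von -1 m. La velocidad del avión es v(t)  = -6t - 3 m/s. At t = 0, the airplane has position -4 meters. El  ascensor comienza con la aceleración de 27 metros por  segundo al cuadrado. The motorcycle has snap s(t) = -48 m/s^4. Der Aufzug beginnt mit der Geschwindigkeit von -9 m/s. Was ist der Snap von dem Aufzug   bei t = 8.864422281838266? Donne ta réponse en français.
Pour résoudre ceci, nous devons prendre 1 dérivée de notre équation du jerk j(t) = -81·exp(-3·t). En prenant d/dt de j(t), nous trouvons s(t) = 243·exp(-3·t). Nous avons le snap s(t) = 243·exp(-3·t). En substituant t = 8.864422281838266: s(8.864422281838266) = 6.85957528330300E-10.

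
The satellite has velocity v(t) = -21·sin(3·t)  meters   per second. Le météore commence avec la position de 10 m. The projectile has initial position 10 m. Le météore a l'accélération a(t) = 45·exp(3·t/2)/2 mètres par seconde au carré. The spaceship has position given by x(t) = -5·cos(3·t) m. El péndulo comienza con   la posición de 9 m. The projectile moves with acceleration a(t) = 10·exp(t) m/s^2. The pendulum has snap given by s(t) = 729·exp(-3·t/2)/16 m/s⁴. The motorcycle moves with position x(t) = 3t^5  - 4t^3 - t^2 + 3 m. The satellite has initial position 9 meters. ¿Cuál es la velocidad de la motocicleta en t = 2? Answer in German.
Um dies zu lösen, müssen wir 1 Ableitung unserer Gleichung für die Position x(t) = 3·t^5 - 4·t^3 - t^2 + 3 nehmen. Durch Ableiten von der Position erhalten wir die Geschwindigkeit: v(t) = 15·t^4 - 12·t^2 - 2·t. Aus der Gleichung für die Geschwindigkeit v(t) = 15·t^4 - 12·t^2 - 2·t, setzen wir t = 2 ein und erhalten v = 188.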